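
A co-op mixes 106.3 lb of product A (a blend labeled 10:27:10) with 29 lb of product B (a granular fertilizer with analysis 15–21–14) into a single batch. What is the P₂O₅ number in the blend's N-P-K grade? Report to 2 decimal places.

25.71% P₂O₅

Total mass = 106.3 + 29 = 135.3 lb.
P₂O₅ mass = 27%×106.3 + 21%×29 = 34.791 lb.
% P₂O₅ = 34.791 / 135.3 = 25.714%.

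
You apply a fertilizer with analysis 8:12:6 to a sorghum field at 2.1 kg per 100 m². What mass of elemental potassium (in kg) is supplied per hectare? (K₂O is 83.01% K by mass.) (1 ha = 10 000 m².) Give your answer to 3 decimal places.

10.459 kg K per hectare

K₂O per 100 m² = 2.1 × 6% = 0.126 kg.
Elemental K = 0.126 × 0.8301 = 0.104593 kg per 100 m².
Convert to per hectare: 0.104593 × 100 = 10.4593 kg.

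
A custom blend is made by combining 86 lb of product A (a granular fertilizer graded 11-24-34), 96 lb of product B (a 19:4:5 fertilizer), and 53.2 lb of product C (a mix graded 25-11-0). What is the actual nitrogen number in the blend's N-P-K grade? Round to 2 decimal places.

17.43% N

Total mass = 86 + 96 + 53.2 = 235.2 lb.
N mass = 11%×86 + 19%×96 + 25%×53.2 = 41 lb.
% N = 41 / 235.2 = 17.432%.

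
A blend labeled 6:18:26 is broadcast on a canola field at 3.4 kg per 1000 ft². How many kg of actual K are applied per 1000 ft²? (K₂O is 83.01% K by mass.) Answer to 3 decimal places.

0.734 kg K per thousand sq ft

K₂O per 1000 ft² = 3.4 × 26% = 0.884 kg.
Elemental K = 0.884 × 0.8301 = 0.733808 kg per 1000 ft².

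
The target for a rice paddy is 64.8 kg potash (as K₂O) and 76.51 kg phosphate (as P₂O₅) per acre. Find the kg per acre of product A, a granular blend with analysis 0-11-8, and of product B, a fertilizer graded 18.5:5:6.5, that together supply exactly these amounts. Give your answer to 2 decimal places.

Let a = kg of product A, b = kg of product B (per acre).
K₂O: 0.08·a + 0.065·b = 64.8
P₂O₅: 0.11·a + 0.05·b = 76.51
Eliminate a: (row1) − 0.08/0.11·(row2) → 0.0286364·b = 9.15636, so b = 319.746.
Back-substitute: a = (64.8 − 0.065·319.746) / 0.08 = 550.206.

550.21 kg product A, 319.75 kg product B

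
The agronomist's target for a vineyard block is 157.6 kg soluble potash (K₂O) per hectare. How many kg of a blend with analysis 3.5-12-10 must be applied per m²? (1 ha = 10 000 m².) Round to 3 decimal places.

0.158 kg of product per sq m

Product per hectare = 157.6 / 10% = 1576 kg.
Convert to per m²: 1576 × 0.0001 = 0.1576 kg.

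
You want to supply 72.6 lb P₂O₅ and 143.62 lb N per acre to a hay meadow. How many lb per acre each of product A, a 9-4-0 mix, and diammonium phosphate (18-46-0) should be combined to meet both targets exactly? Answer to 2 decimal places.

1549.63 lb product A, 23.08 lb diammonium phosphate

Let a = lb of product A, b = lb of diammonium phosphate (per acre).
P₂O₅: 0.04·a + 0.46·b = 72.6
N: 0.09·a + 0.18·b = 143.62
Eliminate b: (row1) − 0.46/0.18·(row2) → -0.19·a = -294.429, so a = 1549.626.
Then b = (143.62 − 0.09·1549.626) / 0.18 = 23.076.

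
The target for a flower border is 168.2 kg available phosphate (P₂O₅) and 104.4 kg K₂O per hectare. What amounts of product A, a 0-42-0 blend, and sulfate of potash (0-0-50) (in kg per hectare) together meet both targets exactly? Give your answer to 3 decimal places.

400.476 kg product A, 208.800 kg sulfate of potash

Per-hectare balance (a = product A, b = sulfate of potash):
P₂O₅: 0.42·a + 0·b = 168.2
K₂O: 0·a + 0.5·b = 104.4
Solving simultaneously: a = 400.4762, b = 208.8.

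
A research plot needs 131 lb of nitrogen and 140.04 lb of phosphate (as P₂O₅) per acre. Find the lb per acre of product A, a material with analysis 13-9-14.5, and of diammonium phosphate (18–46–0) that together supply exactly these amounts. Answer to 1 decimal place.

804.0 lb product A, 147.1 lb diammonium phosphate

With a, b = lb per acre of product A and diammonium phosphate:
N: 0.13·a + 0.18·b = 131
P₂O₅: 0.09·a + 0.46·b = 140.04
From row1: a = (131 − 0.18·b) / 0.13.
Into row2: 0.09·(131 − 0.18·b)/0.13 + 0.46·b = 140.04 → b = 147.138, a = 803.963.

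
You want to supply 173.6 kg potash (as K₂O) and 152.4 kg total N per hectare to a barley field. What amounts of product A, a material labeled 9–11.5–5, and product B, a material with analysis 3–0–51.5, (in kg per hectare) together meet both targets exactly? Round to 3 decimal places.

1633.846 kg product A, 178.462 kg product B

Let a = kg of product A, b = kg of product B (per hectare).
K₂O: 0.05·a + 0.515·b = 173.6
N: 0.09·a + 0.03·b = 152.4
Eliminate b: (row1) − 0.515/0.03·(row2) → -1.495·a = -2442.6, so a = 1633.8462.
Then b = (152.4 − 0.09·1633.8462) / 0.03 = 178.4615.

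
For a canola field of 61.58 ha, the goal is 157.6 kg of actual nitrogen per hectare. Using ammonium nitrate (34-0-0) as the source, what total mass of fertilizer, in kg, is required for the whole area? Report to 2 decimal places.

28544.14 kg

Product per hectare = 157.6 / 34% = 463.529 kg.
Total product = 463.529 × 61.58 = 28544.141 kg.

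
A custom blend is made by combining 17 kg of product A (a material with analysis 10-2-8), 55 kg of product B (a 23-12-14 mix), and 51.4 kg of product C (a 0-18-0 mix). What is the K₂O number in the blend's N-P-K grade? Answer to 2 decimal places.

Total mass = 17 + 55 + 51.4 = 123.4 kg.
K₂O mass = 8%×17 + 14%×55 + 0%×51.4 = 9.06 kg.
% K₂O = 9.06 / 123.4 = 7.34198%.

7.34% K₂O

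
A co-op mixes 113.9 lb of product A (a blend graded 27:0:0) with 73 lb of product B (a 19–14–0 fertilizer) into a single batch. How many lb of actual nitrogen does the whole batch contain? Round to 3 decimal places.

44.623 lb N

N mass = 27%×113.9 + 19%×73 = 44.623 lb.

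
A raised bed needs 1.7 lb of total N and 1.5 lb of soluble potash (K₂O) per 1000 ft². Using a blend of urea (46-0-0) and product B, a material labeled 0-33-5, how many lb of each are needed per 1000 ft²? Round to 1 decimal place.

Let a = lb of urea, b = lb of product B (per 1000 ft²).
N: 0.46·a + 0·b = 1.7
K₂O: 0·a + 0.05·b = 1.5
Solving simultaneously: a = 3.69565, b = 30.

3.7 lb urea, 30.0 lb product B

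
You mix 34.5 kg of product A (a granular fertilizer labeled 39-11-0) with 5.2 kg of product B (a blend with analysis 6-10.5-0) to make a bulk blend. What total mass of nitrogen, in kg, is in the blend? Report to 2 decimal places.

13.77 kg N

N mass = 39%×34.5 + 6%×5.2 = 13.767 kg.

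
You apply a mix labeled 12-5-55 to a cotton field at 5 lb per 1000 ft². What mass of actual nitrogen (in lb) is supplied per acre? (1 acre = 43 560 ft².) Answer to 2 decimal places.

26.14 lb N per acre

nitrogen per 1000 ft² = 5 × 12% = 0.6 lb.
Convert to per acre: 0.6 × 43.56 = 26.136 lb.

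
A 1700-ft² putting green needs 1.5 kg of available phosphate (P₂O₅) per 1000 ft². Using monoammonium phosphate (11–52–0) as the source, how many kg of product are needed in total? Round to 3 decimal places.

Product per 1000 ft² = 1.5 / 52% = 2.88462 kg.
Total product = 2.88462 × 1700 / 1000 = 4.90385 kg.

4.904 kg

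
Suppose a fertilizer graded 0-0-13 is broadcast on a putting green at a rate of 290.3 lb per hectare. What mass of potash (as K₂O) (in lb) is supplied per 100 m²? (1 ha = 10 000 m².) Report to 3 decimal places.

K₂O per hectare = 290.3 × 13% = 37.739 lb.
Convert to per 100 m²: 37.739 × 0.01 = 0.37739 lb.

0.377 lb K₂O per hundred sq m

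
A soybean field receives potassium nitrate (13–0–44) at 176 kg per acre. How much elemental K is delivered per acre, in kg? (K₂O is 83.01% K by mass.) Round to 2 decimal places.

64.28 kg K per acre

K₂O per acre = 176 × 44% = 77.44 kg.
Elemental K = 77.44 × 0.8301 = 64.2829 kg per acre.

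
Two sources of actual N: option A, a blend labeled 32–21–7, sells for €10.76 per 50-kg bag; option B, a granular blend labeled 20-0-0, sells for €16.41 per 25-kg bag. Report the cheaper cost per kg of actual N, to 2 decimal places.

option A: N per bag = 50 × 32% = 16 kg; cost = 10.76 / 16 = €0.6725/kg N.
option B: N per bag = 25 × 20% = 5 kg; cost = 16.41 / 5 = €3.2820/kg N.
option A is cheaper.

€0.67 per kg N (option A)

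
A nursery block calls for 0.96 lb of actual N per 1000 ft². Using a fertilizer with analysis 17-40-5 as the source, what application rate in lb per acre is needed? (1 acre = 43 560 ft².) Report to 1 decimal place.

246.0 lb of product per acre

Product per 1000 ft² = 0.96 / 17% = 5.64706 lb.
Convert to per acre: 5.64706 × 43.56 = 245.986 lb.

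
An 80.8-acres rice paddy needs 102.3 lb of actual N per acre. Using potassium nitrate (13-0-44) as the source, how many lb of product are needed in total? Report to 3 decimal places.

Product per acre = 102.3 / 13% = 786.923 lb.
Total product = 786.923 × 80.8 = 63583.3846 lb.

63583.385 lb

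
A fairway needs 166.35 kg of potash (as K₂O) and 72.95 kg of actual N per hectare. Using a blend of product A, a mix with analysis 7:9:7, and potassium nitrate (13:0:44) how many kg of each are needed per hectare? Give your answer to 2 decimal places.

482.60 kg product A, 301.29 kg potassium nitrate

With a, b = kg per hectare of product A and potassium nitrate:
K₂O: 0.07·a + 0.44·b = 166.35
N: 0.07·a + 0.13·b = 72.95
From row1: a = (166.35 − 0.44·b) / 0.07.
Into row2: 0.07·(166.35 − 0.44·b)/0.07 + 0.13·b = 72.95 → b = 301.2903, a = 482.604.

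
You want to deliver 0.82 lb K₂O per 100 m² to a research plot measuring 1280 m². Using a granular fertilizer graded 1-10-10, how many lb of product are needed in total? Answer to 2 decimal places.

104.96 lb

Product per 100 m² = 0.82 / 10% = 8.2 lb.
Total product = 8.2 × 1280 / 100 = 104.96 lb.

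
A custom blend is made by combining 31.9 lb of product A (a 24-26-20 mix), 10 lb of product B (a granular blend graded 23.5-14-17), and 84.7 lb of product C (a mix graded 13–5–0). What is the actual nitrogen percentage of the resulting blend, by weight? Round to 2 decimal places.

16.60% N

Total mass = 31.9 + 10 + 84.7 = 126.6 lb.
N mass = 24%×31.9 + 23.5%×10 + 13%×84.7 = 21.017 lb.
% N = 21.017 / 126.6 = 16.6011%.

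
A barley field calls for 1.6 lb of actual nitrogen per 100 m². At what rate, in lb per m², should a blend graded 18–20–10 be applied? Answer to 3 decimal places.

0.089 lb of product per sq m

Product per 100 m² = 1.6 / 18% = 8.88889 lb.
Convert to per m²: 8.88889 × 0.01 = 0.0888889 lb.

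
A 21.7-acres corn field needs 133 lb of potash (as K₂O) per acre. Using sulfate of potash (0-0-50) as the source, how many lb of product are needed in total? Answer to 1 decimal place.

Product per acre = 133 / 50% = 266 lb.
Total product = 266 × 21.7 = 5772.2 lb.

5772.2 lb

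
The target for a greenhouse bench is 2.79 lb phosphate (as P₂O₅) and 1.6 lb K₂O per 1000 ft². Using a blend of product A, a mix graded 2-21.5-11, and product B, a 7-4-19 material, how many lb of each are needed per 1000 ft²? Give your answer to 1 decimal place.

12.8 lb product A, 1.0 lb product B

With a, b = lb per 1000 ft² of product A and product B:
P₂O₅: 0.215·a + 0.04·b = 2.79
K₂O: 0.11·a + 0.19·b = 1.6
From row1: a = (2.79 − 0.04·b) / 0.215.
Into row2: 0.11·(2.79 − 0.04·b)/0.215 + 0.19·b = 1.6 → b = 1.01783, a = 12.7874.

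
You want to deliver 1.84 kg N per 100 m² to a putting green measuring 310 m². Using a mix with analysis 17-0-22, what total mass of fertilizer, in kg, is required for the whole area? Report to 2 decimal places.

33.55 kg

Product per 100 m² = 1.84 / 17% = 10.8235 kg.
Total product = 10.8235 × 310 / 100 = 33.5529 kg.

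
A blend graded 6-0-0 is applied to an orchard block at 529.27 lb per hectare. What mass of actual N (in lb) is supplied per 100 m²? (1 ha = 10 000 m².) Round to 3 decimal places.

nitrogen per hectare = 529.27 × 6% = 31.7562 lb.
Convert to per 100 m²: 31.7562 × 0.01 = 0.317562 lb.

0.318 lb N per hundred sq m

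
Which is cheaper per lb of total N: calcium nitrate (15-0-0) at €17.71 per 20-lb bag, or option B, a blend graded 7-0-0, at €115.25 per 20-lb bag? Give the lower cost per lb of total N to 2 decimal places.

calcium nitrate: N per bag = 20 × 15% = 3 lb; cost = 17.71 / 3 = €5.9033/lb N.
option B: N per bag = 20 × 7% = 1.4 lb; cost = 115.25 / 1.4 = €82.3214/lb N.
calcium nitrate is cheaper.

€5.90 per lb N (calcium nitrate)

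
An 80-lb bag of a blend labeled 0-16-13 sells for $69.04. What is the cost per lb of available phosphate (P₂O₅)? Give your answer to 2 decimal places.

$5.39 per lb P₂O₅

P₂O₅ in bag = 80 × 16% = 12.8 lb.
Cost per lb P₂O₅ = $69.04 / 12.8 = $5.3937.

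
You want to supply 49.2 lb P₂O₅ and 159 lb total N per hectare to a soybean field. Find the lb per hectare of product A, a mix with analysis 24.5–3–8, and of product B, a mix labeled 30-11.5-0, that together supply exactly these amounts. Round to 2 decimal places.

183.83 lb product A, 379.87 lb product B

With a, b = lb per hectare of product A and product B:
P₂O₅: 0.03·a + 0.115·b = 49.2
N: 0.245·a + 0.3·b = 159
Solving simultaneously: a = 183.833, b = 379.8696.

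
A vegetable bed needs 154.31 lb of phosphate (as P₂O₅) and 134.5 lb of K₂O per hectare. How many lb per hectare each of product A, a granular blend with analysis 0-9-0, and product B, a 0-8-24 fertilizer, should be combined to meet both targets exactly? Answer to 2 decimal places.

Let a = lb of product A, b = lb of product B (per hectare).
P₂O₅: 0.09·a + 0.08·b = 154.31
K₂O: 0·a + 0.24·b = 134.5
Solving simultaneously: a = 1216.407, b = 560.417.

1216.41 lb product A, 560.42 lb product B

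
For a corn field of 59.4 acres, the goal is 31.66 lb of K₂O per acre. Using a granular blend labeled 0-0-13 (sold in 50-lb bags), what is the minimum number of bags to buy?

Product per acre = 31.66 / 13% = 243.538 lb.
Total product = 243.538 × 59.4 = 14466.2 lb.
Bags = ⌈14466.2 / 50⌉ = 290.

290 bags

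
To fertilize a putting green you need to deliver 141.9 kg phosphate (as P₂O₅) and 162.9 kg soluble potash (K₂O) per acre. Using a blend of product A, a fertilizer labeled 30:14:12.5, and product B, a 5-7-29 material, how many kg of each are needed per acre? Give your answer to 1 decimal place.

With a, b = kg per acre of product A and product B:
P₂O₅: 0.14·a + 0.07·b = 141.9
K₂O: 0.125·a + 0.29·b = 162.9
Solving simultaneously: a = 934.003, b = 159.137.

934.0 kg product A, 159.1 kg product B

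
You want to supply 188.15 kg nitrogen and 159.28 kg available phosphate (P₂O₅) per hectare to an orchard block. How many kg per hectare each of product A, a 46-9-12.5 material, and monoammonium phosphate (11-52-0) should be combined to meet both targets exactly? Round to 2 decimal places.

With a, b = kg per hectare of product A and monoammonium phosphate:
N: 0.46·a + 0.11·b = 188.15
P₂O₅: 0.09·a + 0.52·b = 159.28
Solving simultaneously: a = 350.271, b = 245.684.

350.27 kg product A, 245.68 kg monoammonium phosphate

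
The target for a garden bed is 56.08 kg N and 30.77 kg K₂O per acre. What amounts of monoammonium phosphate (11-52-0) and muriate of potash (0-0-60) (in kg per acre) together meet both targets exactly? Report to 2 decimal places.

509.82 kg monoammonium phosphate, 51.28 kg muriate of potash

With a, b = kg per acre of monoammonium phosphate and muriate of potash:
N: 0.11·a + 0·b = 56.08
K₂O: 0·a + 0.6·b = 30.77
Solving simultaneously: a = 509.818, b = 51.2833.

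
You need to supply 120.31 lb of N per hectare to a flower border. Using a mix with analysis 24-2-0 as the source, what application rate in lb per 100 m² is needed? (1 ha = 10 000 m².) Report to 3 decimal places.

5.013 lb of product per hundred sq m

Product per hectare = 120.31 / 24% = 501.292 lb.
Convert to per 100 m²: 501.292 × 0.01 = 5.01292 lb.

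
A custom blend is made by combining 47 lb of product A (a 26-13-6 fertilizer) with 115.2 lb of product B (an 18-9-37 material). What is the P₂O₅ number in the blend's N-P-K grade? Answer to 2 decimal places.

Total mass = 47 + 115.2 = 162.2 lb.
P₂O₅ mass = 13%×47 + 9%×115.2 = 16.478 lb.
% P₂O₅ = 16.478 / 162.2 = 10.1591%.

10.16% P₂O₅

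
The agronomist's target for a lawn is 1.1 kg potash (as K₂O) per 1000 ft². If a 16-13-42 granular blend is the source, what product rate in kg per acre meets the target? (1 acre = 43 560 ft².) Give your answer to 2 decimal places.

Product per 1000 ft² = 1.1 / 42% = 2.61905 kg.
Convert to per acre: 2.61905 × 43.56 = 114.086 kg.

114.09 kg of product per acre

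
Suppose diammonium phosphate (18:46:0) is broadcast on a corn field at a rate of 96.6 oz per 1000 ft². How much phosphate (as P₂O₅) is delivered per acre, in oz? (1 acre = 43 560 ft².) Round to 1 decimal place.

P₂O₅ per 1000 ft² = 96.6 × 46% = 44.436 oz.
Convert to per acre: 44.436 × 43.56 = 1935.63 oz.

1935.6 oz P₂O₅ per acre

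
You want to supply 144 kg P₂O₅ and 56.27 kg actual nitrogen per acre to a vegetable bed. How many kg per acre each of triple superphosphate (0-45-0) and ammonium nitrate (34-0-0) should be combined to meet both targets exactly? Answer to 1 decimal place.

Per-acre balance (a = triple superphosphate, b = ammonium nitrate):
P₂O₅: 0.45·a + 0·b = 144
N: 0·a + 0.34·b = 56.27
Solving simultaneously: a = 320, b = 165.5.

320.0 kg triple superphosphate, 165.5 kg ammonium nitrate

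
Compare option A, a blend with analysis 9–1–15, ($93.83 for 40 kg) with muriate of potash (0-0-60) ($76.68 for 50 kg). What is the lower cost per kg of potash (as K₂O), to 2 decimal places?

$2.56 per kg K₂O (muriate of potash)

option A: K₂O per bag = 40 × 15% = 6 kg; cost = 93.83 / 6 = $15.6383/kg K₂O.
muriate of potash: K₂O per bag = 50 × 60% = 30 kg; cost = 76.68 / 30 = $2.5560/kg K₂O.
muriate of potash is cheaper.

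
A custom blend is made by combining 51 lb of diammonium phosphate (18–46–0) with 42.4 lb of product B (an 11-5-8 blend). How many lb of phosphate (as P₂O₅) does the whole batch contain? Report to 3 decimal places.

25.580 lb P₂O₅

P₂O₅ mass = 46%×51 + 5%×42.4 = 25.58 lb.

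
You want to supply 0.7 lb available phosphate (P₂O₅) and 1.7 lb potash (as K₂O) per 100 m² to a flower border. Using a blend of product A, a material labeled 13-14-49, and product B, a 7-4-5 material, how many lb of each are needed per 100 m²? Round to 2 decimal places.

Let a = lb of product A, b = lb of product B (per 100 m²).
P₂O₅: 0.14·a + 0.04·b = 0.7
K₂O: 0.49·a + 0.05·b = 1.7
From row1: a = (0.7 − 0.04·b) / 0.14.
Into row2: 0.49·(0.7 − 0.04·b)/0.14 + 0.05·b = 1.7 → b = 8.33333, a = 2.61905.

2.62 lb product A, 8.33 lb product B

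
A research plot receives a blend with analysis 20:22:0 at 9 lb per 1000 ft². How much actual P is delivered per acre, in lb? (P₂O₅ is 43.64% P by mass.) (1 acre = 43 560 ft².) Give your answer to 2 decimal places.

37.64 lb P per acre

P₂O₅ per 1000 ft² = 9 × 22% = 1.98 lb.
Elemental P = 1.98 × 0.4364 = 0.864072 lb per 1000 ft².
Convert to per acre: 0.864072 × 43.56 = 37.639 lb.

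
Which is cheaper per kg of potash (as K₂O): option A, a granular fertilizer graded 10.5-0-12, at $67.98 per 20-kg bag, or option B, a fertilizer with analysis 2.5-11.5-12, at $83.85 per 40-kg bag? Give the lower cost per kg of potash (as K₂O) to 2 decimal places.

option A: K₂O per bag = 20 × 12% = 2.4 kg; cost = 67.98 / 2.4 = $28.3250/kg K₂O.
option B: K₂O per bag = 40 × 12% = 4.8 kg; cost = 83.85 / 4.8 = $17.4688/kg K₂O.
option B is cheaper.

$17.47 per kg K₂O (option B)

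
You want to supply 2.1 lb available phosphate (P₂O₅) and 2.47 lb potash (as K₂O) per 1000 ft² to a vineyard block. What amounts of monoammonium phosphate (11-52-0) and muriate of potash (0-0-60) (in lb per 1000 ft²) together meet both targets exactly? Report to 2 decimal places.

With a, b = lb per 1000 ft² of monoammonium phosphate and muriate of potash:
P₂O₅: 0.52·a + 0·b = 2.1
K₂O: 0·a + 0.6·b = 2.47
Solving simultaneously: a = 4.03846, b = 4.11667.

4.04 lb monoammonium phosphate, 4.12 lb muriate of potash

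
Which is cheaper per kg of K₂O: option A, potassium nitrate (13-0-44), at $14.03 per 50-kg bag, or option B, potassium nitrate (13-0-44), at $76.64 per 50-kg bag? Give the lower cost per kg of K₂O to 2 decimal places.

option A: K₂O per bag = 50 × 44% = 22 kg; cost = 14.03 / 22 = $0.6377/kg K₂O.
option B: K₂O per bag = 50 × 44% = 22 kg; cost = 76.64 / 22 = $3.4836/kg K₂O.
option A is cheaper.

$0.64 per kg K₂O (option A)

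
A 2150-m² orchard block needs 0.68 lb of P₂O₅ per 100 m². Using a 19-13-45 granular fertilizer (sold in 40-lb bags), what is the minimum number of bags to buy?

3 bags

Product per 100 m² = 0.68 / 13% = 5.23077 lb.
Total product = 5.23077 × 2150 / 100 = 112.462 lb.
Bags = ⌈112.462 / 40⌉ = 3.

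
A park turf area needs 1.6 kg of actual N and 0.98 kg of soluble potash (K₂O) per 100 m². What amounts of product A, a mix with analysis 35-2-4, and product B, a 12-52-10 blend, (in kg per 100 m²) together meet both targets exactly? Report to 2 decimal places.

1.40 kg product A, 9.24 kg product B

Per-100 m² balance (a = product A, b = product B):
N: 0.35·a + 0.12·b = 1.6
K₂O: 0.04·a + 0.1·b = 0.98
Eliminate a: (row1) − 0.35/0.04·(row2) → -0.755·b = -6.975, so b = 9.23841.
Back-substitute: a = (1.6 − 0.12·9.23841) / 0.35 = 1.40397.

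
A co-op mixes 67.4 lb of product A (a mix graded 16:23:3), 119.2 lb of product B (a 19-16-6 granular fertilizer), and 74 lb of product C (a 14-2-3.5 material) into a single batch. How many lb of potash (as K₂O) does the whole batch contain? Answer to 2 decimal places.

11.76 lb K₂O

K₂O mass = 3%×67.4 + 6%×119.2 + 3.5%×74 = 11.764 lb.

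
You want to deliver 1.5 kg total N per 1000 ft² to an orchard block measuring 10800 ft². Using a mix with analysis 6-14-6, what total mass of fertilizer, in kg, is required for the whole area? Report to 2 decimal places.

270.00 kg

Product per 1000 ft² = 1.5 / 6% = 25 kg.
Total product = 25 × 10800 / 1000 = 270 kg.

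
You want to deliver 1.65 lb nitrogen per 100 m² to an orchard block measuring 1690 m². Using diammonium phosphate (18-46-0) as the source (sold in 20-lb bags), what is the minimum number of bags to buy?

8 bags

Product per 100 m² = 1.65 / 18% = 9.16667 lb.
Total product = 9.16667 × 1690 / 100 = 154.917 lb.
Bags = ⌈154.917 / 20⌉ = 8.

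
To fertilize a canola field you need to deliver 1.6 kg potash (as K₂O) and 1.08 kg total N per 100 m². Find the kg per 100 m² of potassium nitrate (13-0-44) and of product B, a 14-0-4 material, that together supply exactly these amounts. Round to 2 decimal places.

Per-100 m² balance (a = potassium nitrate, b = product B):
K₂O: 0.44·a + 0.04·b = 1.6
N: 0.13·a + 0.14·b = 1.08
Eliminate a: (row1) − 0.44/0.13·(row2) → -0.433846·b = -2.05538, so b = 4.73759.
Back-substitute: a = (1.6 − 0.04·4.73759) / 0.44 = 3.20567.

3.21 kg potassium nitrate, 4.74 kg product B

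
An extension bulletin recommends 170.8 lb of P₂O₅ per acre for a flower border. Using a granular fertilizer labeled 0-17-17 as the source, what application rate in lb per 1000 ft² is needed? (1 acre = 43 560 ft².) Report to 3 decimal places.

23.065 lb of product per thousand sq ft

Product per acre = 170.8 / 17% = 1004.71 lb.
Convert to per 1000 ft²: 1004.71 × 0.0229568 = 23.0649 lb.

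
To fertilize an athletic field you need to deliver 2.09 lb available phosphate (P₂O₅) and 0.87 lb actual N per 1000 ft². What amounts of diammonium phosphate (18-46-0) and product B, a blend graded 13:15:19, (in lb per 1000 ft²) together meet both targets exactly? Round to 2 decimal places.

4.30 lb diammonium phosphate, 0.73 lb product B

With a, b = lb per 1000 ft² of diammonium phosphate and product B:
P₂O₅: 0.46·a + 0.15·b = 2.09
N: 0.18·a + 0.13·b = 0.87
Eliminate a: (row1) − 0.46/0.18·(row2) → -0.182222·b = -0.133333, so b = 0.731707.
Back-substitute: a = (2.09 − 0.15·0.731707) / 0.46 = 4.30488.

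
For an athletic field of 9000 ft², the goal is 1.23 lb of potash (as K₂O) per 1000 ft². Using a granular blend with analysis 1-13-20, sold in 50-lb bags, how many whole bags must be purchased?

Product per 1000 ft² = 1.23 / 20% = 6.15 lb.
Total product = 6.15 × 9000 / 1000 = 55.35 lb.
Bags = ⌈55.35 / 50⌉ = 2.

2 bags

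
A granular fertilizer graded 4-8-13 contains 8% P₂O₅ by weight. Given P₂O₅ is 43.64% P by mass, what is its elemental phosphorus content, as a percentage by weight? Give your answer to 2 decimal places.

3.49% P

%P = 8 × 0.4364 = 3.4912%.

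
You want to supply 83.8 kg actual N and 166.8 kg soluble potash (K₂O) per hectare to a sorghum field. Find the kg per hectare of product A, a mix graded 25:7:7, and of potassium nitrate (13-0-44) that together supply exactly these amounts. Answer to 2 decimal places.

Let a = kg of product A, b = kg of potassium nitrate (per hectare).
N: 0.25·a + 0.13·b = 83.8
K₂O: 0.07·a + 0.44·b = 166.8
Eliminate a: (row1) − 0.25/0.07·(row2) → -1.44143·b = -511.914, so b = 355.144.
Back-substitute: a = (83.8 − 0.13·355.144) / 0.25 = 150.525.

150.53 kg product A, 355.14 kg potassium nitrate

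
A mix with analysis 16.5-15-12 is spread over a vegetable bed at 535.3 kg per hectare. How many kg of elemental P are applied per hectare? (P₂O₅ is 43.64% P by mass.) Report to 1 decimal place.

P₂O₅ per hectare = 535.3 × 15% = 80.295 kg.
Elemental P = 80.295 × 0.4364 = 35.0407 kg per hectare.

35.0 kg P per hectare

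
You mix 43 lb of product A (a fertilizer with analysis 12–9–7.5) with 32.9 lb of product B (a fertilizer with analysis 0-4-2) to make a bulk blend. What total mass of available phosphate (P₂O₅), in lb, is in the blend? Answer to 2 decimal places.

5.19 lb P₂O₅

P₂O₅ mass = 9%×43 + 4%×32.9 = 5.186 lb.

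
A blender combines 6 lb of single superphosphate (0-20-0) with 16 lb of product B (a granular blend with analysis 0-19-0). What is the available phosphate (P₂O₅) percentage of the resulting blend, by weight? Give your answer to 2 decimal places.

19.27% P₂O₅

Total mass = 6 + 16 = 22 lb.
P₂O₅ mass = 20%×6 + 19%×16 = 4.24 lb.
% P₂O₅ = 4.24 / 22 = 19.2727%.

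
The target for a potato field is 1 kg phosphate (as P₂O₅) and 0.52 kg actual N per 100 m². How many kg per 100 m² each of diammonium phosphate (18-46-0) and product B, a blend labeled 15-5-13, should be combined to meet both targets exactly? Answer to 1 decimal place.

2.1 kg diammonium phosphate, 1.0 kg product B

Let a = kg of diammonium phosphate, b = kg of product B (per 100 m²).
P₂O₅: 0.46·a + 0.05·b = 1
N: 0.18·a + 0.15·b = 0.52
Eliminate a: (row1) − 0.46/0.18·(row2) → -0.333333·b = -0.328889, so b = 0.986667.
Back-substitute: a = (1 − 0.05·0.986667) / 0.46 = 2.06667.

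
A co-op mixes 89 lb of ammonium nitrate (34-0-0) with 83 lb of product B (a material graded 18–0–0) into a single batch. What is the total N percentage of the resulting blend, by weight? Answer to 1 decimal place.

26.3% N

Total mass = 89 + 83 = 172 lb.
N mass = 34%×89 + 18%×83 = 45.2 lb.
% N = 45.2 / 172 = 26.2791%.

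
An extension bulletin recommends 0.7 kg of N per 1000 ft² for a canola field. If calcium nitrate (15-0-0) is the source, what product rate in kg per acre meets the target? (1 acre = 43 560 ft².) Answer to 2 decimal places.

203.28 kg of product per acre

Product per 1000 ft² = 0.7 / 15% = 4.66667 kg.
Convert to per acre: 4.66667 × 43.56 = 203.28 kg.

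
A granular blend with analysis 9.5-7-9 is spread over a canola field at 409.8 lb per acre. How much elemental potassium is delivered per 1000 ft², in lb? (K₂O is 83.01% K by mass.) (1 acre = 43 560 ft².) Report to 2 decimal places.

0.70 lb K per thousand sq ft

K₂O per acre = 409.8 × 9% = 36.882 lb.
Elemental K = 36.882 × 0.8301 = 30.6157 lb per acre.
Convert to per 1000 ft²: 30.6157 × 0.0229568 = 0.702841 lb.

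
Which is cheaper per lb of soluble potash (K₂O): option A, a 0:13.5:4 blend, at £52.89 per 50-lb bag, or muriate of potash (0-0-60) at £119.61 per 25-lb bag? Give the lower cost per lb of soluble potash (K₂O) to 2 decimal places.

£7.97 per lb K₂O (muriate of potash)

option A: K₂O per bag = 50 × 4% = 2 lb; cost = 52.89 / 2 = £26.4450/lb K₂O.
muriate of potash: K₂O per bag = 25 × 60% = 15 lb; cost = 119.61 / 15 = £7.9740/lb K₂O.
muriate of potash is cheaper.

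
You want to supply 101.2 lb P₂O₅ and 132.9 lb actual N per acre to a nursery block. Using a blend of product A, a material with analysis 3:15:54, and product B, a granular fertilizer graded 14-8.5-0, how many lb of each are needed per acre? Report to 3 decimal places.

With a, b = lb per acre of product A and product B:
P₂O₅: 0.15·a + 0.085·b = 101.2
N: 0.03·a + 0.14·b = 132.9
Eliminate b: (row1) − 0.085/0.14·(row2) → 0.131786·a = 20.5107, so a = 155.6369.
Then b = (132.9 − 0.03·155.6369) / 0.14 = 915.93496.

155.637 lb product A, 915.935 lb product B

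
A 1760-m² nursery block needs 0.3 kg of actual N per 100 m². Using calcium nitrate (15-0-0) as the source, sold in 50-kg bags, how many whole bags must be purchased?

1 bags

Product per 100 m² = 0.3 / 15% = 2 kg.
Total product = 2 × 1760 / 100 = 35.2 kg.
Bags = ⌈35.2 / 50⌉ = 1.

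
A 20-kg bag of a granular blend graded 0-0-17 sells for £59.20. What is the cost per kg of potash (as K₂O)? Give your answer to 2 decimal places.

K₂O in bag = 20 × 17% = 3.4 kg.
Cost per kg K₂O = £59.20 / 3.4 = £17.4118.

£17.41 per kg K₂O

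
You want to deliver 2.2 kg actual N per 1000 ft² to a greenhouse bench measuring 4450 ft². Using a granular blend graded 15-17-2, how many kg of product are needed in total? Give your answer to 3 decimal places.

65.267 kg

Product per 1000 ft² = 2.2 / 15% = 14.6667 kg.
Total product = 14.6667 × 4450 / 1000 = 65.2667 kg.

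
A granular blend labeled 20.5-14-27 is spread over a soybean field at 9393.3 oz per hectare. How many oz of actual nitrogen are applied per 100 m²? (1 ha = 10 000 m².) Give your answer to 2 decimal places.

19.26 oz N per hundred sq m

nitrogen per hectare = 9393.3 × 20.5% = 1925.63 oz.
Convert to per 100 m²: 1925.63 × 0.01 = 19.2563 oz.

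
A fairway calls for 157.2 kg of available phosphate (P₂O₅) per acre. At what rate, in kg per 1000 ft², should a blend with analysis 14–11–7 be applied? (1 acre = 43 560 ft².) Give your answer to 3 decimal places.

Product per acre = 157.2 / 11% = 1429.09 kg.
Convert to per 1000 ft²: 1429.09 × 0.0229568 = 32.8074 kg.

32.807 kg of product per thousand sq ft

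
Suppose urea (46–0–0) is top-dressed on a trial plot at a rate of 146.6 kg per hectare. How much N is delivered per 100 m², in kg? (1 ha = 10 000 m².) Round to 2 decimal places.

0.67 kg N per hundred sq m

nitrogen per hectare = 146.6 × 46% = 67.436 kg.
Convert to per 100 m²: 67.436 × 0.01 = 0.67436 kg.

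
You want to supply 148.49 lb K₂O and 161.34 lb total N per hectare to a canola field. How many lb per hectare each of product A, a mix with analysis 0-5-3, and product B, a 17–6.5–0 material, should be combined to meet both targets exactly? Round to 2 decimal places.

4949.67 lb product A, 949.06 lb product B

With a, b = lb per hectare of product A and product B:
K₂O: 0.03·a + 0·b = 148.49
N: 0·a + 0.17·b = 161.34
Solving simultaneously: a = 4949.667, b = 949.059.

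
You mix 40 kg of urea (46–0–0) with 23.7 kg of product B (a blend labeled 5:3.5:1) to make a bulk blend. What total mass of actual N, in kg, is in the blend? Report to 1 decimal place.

19.6 kg N

N mass = 46%×40 + 5%×23.7 = 19.585 kg.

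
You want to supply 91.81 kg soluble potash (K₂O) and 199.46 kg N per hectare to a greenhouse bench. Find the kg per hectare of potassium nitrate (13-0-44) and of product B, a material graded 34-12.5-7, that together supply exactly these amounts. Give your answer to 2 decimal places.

With a, b = kg per hectare of potassium nitrate and product B:
K₂O: 0.44·a + 0.07·b = 91.81
N: 0.13·a + 0.34·b = 199.46
Eliminate b: (row1) − 0.07/0.34·(row2) → 0.413235·a = 50.7447, so a = 122.799.
Then b = (199.46 − 0.13·122.799) / 0.34 = 539.6947.

122.80 kg potassium nitrate, 539.69 kg product B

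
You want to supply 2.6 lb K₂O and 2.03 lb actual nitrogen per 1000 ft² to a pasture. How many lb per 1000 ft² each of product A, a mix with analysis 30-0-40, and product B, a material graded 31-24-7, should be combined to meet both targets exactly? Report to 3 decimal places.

Per-1000 ft² balance (a = product A, b = product B):
K₂O: 0.4·a + 0.07·b = 2.6
N: 0.3·a + 0.31·b = 2.03
Eliminate a: (row1) − 0.4/0.3·(row2) → -0.343333·b = -0.106667, so b = 0.31068.
Back-substitute: a = (2.6 − 0.07·0.31068) / 0.4 = 6.44563.

6.446 lb product A, 0.311 lb product B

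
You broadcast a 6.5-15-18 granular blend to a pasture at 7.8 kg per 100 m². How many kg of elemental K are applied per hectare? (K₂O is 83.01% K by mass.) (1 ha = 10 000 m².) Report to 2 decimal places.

116.55 kg K per hectare

K₂O per 100 m² = 7.8 × 18% = 1.404 kg.
Elemental K = 1.404 × 0.8301 = 1.16546 kg per 100 m².
Convert to per hectare: 1.16546 × 100 = 116.546 kg.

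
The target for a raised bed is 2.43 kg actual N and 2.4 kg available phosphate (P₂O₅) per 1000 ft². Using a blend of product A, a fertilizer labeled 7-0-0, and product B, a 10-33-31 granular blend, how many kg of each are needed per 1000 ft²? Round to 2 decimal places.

Per-1000 ft² balance (a = product A, b = product B):
N: 0.07·a + 0.1·b = 2.43
P₂O₅: 0·a + 0.33·b = 2.4
Solving simultaneously: a = 24.3247, b = 7.27273.

24.32 kg product A, 7.27 kg product B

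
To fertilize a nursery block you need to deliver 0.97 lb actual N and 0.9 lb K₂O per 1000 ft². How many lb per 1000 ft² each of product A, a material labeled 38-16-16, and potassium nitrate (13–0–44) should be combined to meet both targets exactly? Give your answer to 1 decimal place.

With a, b = lb per 1000 ft² of product A and potassium nitrate:
N: 0.38·a + 0.13·b = 0.97
K₂O: 0.16·a + 0.44·b = 0.9
Eliminate b: (row1) − 0.13/0.44·(row2) → 0.332727·a = 0.704091, so a = 2.11612.
Then b = (0.9 − 0.16·2.11612) / 0.44 = 1.27596.

2.1 lb product A, 1.3 lb potassium nitrate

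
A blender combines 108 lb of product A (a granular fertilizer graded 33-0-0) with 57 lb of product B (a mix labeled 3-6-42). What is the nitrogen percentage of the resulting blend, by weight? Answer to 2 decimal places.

22.64% N

Total mass = 108 + 57 = 165 lb.
N mass = 33%×108 + 3%×57 = 37.35 lb.
% N = 37.35 / 165 = 22.6364%.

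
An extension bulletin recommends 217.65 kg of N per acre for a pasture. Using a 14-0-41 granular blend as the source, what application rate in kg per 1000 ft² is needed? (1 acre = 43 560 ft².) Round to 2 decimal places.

35.69 kg of product per thousand sq ft

Product per acre = 217.65 / 14% = 1554.64 kg.
Convert to per 1000 ft²: 1554.64 × 0.0229568 = 35.6897 kg.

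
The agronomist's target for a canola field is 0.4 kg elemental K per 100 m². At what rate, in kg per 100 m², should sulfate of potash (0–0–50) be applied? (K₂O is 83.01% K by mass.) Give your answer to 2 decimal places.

As K₂O: 0.4 / 0.8301 = 0.48187 kg per 100 m².
Product per 100 m² = 0.48187 / 50% = 0.963739 kg.

0.96 kg of product per hundred sq m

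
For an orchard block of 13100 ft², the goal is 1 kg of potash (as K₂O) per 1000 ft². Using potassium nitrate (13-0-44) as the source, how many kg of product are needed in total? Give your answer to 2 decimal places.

Product per 1000 ft² = 1 / 44% = 2.27273 kg.
Total product = 2.27273 × 13100 / 1000 = 29.7727 kg.

29.77 kg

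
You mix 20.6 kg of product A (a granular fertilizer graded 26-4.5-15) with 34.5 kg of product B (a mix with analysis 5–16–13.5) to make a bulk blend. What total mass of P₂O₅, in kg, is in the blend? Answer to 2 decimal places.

P₂O₅ mass = 4.5%×20.6 + 16%×34.5 = 6.447 kg.

6.45 kg P₂O₅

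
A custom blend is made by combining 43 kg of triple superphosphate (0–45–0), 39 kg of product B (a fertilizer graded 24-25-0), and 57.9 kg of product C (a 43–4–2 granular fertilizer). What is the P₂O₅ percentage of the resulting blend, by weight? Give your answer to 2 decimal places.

Total mass = 43 + 39 + 57.9 = 139.9 kg.
P₂O₅ mass = 45%×43 + 25%×39 + 4%×57.9 = 31.416 kg.
% P₂O₅ = 31.416 / 139.9 = 22.456%.

22.46% P₂O₅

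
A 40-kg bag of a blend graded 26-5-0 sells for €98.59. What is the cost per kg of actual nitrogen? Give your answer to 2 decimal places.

€9.48 per kg N

N in bag = 40 × 26% = 10.4 kg.
Cost per kg N = €98.59 / 10.4 = €9.4798.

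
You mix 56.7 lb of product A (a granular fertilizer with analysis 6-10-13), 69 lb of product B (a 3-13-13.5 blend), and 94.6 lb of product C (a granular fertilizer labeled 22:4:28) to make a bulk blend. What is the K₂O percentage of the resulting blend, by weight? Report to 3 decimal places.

19.598% K₂O

Total mass = 56.7 + 69 + 94.6 = 220.3 lb.
K₂O mass = 13%×56.7 + 13.5%×69 + 28%×94.6 = 43.174 lb.
% K₂O = 43.174 / 220.3 = 19.5978%.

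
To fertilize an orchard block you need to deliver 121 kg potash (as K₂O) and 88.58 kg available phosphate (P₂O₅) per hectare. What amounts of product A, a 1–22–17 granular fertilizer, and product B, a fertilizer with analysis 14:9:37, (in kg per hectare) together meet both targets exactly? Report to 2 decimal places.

Per-hectare balance (a = product A, b = product B):
K₂O: 0.17·a + 0.37·b = 121
P₂O₅: 0.22·a + 0.09·b = 88.58
Eliminate a: (row1) − 0.17/0.22·(row2) → 0.300455·b = 52.5518, so b = 174.908.
Back-substitute: a = (121 − 0.37·174.908) / 0.17 = 331.083.

331.08 kg product A, 174.91 kg product B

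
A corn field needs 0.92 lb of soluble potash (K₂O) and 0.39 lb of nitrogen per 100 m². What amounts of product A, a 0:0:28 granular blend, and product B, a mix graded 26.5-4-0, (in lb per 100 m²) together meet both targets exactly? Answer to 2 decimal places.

With a, b = lb per 100 m² of product A and product B:
K₂O: 0.28·a + 0·b = 0.92
N: 0·a + 0.265·b = 0.39
Solving simultaneously: a = 3.28571, b = 1.4717.

3.29 lb product A, 1.47 lb product B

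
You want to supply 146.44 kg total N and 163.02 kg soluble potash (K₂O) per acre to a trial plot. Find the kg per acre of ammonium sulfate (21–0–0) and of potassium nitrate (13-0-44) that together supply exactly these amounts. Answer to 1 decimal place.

468.0 kg ammonium sulfate, 370.5 kg potassium nitrate

With a, b = kg per acre of ammonium sulfate and potassium nitrate:
N: 0.21·a + 0.13·b = 146.44
K₂O: 0·a + 0.44·b = 163.02
Solving simultaneously: a = 467.976, b = 370.5.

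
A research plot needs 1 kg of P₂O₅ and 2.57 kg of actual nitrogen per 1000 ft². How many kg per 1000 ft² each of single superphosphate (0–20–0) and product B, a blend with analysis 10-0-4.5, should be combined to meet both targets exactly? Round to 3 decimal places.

With a, b = kg per 1000 ft² of single superphosphate and product B:
P₂O₅: 0.2·a + 0·b = 1
N: 0·a + 0.1·b = 2.57
Solving simultaneously: a = 5, b = 25.7.

5.000 kg single superphosphate, 25.700 kg product B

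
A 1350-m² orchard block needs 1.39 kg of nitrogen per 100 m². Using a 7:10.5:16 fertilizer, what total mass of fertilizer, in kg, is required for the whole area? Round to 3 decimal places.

268.071 kg

Product per 100 m² = 1.39 / 7% = 19.8571 kg.
Total product = 19.8571 × 1350 / 100 = 268.0714 kg.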